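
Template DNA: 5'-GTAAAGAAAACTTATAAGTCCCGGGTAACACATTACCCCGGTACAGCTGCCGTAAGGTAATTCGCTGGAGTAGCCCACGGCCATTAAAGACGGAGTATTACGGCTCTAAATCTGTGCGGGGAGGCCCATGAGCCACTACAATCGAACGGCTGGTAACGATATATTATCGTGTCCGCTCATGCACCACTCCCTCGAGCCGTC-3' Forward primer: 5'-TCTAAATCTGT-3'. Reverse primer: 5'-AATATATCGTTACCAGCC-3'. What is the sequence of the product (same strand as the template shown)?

Scanning the template, TCTAAATCTGT occurs at positions 105–115; this primer anneals to the bottom strand there with its 3' end pointing downstream.
The reverse primer's reverse complement is GGCTGGTAACGATATATT, which matches the template at positions 148–165.
The product is the template from position 105 through 165 (61 bp).

5'-TCTAAATCTGTGCGGGGAGGCCCATGAGCCACTACAATCGAACGGCTGGTAACGATATATT-3'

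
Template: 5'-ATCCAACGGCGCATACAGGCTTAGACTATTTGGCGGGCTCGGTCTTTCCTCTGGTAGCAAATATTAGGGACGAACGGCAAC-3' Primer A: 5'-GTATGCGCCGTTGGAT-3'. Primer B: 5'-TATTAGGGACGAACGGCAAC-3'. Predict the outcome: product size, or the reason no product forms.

Primer A (GTATGCGCCGTTGGAT) has reverse complement ATCCAACGGCGCATAC, which matches the top strand at positions 1–16; primer A anneals to the top strand there with its 3' end pointing upstream toward position 1.
Primer B (TATTAGGGACGAACGGCAAC) matches the top strand directly at positions 62–81; it anneals to the bottom strand with its 3' end pointing downstream toward position 81.
The 3' ends diverge (primer A extends toward position 1, primer B toward position 81), so the primers never converge on a shared product.

No product — the primers' 3' ends point away from each other.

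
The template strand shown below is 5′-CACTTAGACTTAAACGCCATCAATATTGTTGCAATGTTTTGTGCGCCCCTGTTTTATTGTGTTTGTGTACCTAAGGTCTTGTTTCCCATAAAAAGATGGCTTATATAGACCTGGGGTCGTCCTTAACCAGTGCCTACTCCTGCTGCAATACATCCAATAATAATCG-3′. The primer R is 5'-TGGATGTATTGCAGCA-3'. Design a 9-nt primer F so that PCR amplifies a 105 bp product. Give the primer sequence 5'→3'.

The reverse primer's reverse complement TGCTGCAATACATCCA matches the template at positions 141–156, so the product ends at position 156.
A 105 bp product then starts at position 156 − 105 + 1 = 52.
The forward primer is identical to the top strand there: TTTTATTGT.

5'-TTTTATTGT-3'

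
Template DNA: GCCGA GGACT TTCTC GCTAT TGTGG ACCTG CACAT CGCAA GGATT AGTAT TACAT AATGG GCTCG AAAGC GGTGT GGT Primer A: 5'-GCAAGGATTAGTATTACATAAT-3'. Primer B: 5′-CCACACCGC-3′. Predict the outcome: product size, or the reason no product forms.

Primer A (GCAAGGATTAGTATTACATAAT) matches the top strand at positions 37–58; it acts as a forward primer.
Primer B's reverse complement is GCGGTGTGG, matching the top strand at positions 69–77; it acts as a reverse primer.
The 3' ends face each other across positions 37–77, giving a 41 bp product.

Yes — a 41 bp product.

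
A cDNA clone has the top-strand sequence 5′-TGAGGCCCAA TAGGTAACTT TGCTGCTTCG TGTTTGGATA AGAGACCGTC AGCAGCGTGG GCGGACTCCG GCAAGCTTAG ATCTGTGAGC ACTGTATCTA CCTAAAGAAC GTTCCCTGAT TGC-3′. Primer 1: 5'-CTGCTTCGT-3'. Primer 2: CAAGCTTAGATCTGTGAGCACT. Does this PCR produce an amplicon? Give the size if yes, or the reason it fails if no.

Primer 1 (CTGCTTCGT) matches the top strand at positions 23–31 (3' end points downstream).
Primer 2 (CAAGCTTAGATCTGTGAGCACT) also matches the top strand directly, at positions 72–93 — its reverse complement AGTGCTCACAGATCTAAGCTTG is not present.
Both primers anneal to the bottom strand with 3' ends pointing the same way, so neither can prime synthesis back toward the other.

No product — both primers anneal to the same strand and extend in the same direction.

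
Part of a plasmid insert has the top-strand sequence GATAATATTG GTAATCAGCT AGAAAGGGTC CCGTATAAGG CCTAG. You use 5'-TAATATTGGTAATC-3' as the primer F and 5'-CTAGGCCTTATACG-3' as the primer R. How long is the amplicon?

The forward primer matches the template at positions 3–16.
Reverse complement of the reverse primer: CGTATAAGGCCTAG. This occurs on the top strand at positions 32–45.
The product runs from position 3 to position 45, so its length is 45 − 3 + 1 = 43 bp.

43 bp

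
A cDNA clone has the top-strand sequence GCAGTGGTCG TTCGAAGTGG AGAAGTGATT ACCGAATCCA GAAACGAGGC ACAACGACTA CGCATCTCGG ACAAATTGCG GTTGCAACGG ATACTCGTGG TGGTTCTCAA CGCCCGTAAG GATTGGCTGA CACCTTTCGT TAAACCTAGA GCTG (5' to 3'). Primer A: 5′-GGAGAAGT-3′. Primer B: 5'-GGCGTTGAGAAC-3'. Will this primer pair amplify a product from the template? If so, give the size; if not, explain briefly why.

Primer A (GGAGAAGT) matches the top strand at positions 19–26; it acts as a forward primer.
Primer B's reverse complement is GTTCTCAACGCC, matching the top strand at positions 103–114; it acts as a reverse primer.
The 3' ends face each other across positions 19–114, giving a 96 bp product.

Yes — a 96 bp product.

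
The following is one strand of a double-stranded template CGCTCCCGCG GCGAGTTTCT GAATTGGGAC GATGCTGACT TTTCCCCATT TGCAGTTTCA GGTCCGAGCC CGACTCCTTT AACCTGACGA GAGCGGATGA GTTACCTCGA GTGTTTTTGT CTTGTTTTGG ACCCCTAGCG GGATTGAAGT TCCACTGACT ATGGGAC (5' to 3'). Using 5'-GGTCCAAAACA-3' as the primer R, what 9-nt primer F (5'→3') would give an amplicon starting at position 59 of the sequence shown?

5'-CAGGTCCGA-3'

The reverse primer's reverse complement TGTTTTGGACC matches the template at positions 123–133; the product starts at position 59.
The forward primer is identical to the top strand over positions 59–67: CAGGTCCGA.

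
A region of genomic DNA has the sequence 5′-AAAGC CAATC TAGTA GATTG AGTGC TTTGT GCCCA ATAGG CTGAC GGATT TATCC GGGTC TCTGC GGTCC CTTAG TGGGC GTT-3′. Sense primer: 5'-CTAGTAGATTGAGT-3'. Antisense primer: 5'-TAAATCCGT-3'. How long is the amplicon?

Scanning the template, CTAGTAGATTGAGT occurs at positions 10–23; this primer anneals to the bottom strand there with its 3' end pointing downstream.
The reverse primer's reverse complement is ACGGATTTA, which matches the template at positions 44–52.
The product runs from position 10 to position 52, so its length is 52 − 10 + 1 = 43 bp.

43 bp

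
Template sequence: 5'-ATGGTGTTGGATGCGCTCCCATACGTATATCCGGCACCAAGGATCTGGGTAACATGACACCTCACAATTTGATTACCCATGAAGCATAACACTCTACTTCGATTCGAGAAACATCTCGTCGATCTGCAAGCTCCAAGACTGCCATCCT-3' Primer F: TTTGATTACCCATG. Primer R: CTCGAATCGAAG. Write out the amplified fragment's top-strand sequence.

5'-TTTGATTACCCATGAAGCATAACACTCTACTTCGATTCGAG-3'

Forward primer TTTGATTACCCATG is found on the top strand at positions 68–81.
Taking the reverse complement of CTCGAATCGAAG gives CTTCGATTCGAG, found at positions 97–108 on the template; the primer anneals here to the top strand with its 3' end pointing upstream.
The product is the template from position 68 through 108 (41 bp).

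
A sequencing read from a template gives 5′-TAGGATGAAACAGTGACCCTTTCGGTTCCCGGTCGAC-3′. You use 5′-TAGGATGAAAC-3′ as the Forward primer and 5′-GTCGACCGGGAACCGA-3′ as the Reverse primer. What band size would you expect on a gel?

Forward primer TAGGATGAAAC is found on the top strand at positions 1–11.
Reverse complement of the reverse primer: TCGGTTCCCGGTCGAC. This occurs on the top strand at positions 22–37.
Product length = (reverse-primer end) − (forward-primer start) + 1 = 37 − 1 + 1 = 37 bp.

37 bp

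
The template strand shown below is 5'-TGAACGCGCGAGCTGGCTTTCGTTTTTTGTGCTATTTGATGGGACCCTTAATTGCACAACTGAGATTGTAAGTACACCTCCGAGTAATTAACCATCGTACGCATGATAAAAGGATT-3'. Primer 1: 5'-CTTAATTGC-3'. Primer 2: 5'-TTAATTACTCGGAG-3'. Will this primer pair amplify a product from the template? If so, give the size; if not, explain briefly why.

Primer 1 (CTTAATTGC) matches the top strand at positions 47–55; it acts as a forward primer.
Primer 2's reverse complement is CTCCGAGTAATTAA, matching the top strand at positions 78–91; it acts as a reverse primer.
The 3' ends face each other across positions 47–91, giving a 45 bp product.

Yes — a 45 bp product.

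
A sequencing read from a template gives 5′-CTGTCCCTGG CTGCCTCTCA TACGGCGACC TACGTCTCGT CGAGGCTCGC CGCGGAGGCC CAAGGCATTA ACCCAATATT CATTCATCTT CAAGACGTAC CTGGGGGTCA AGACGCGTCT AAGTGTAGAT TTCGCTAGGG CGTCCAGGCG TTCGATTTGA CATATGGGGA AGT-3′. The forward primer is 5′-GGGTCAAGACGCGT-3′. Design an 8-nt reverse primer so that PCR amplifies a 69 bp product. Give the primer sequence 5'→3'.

5'-ACTTCCCC-3'

The forward primer binds at positions 105–118, so a 69 bp product ends at position 105 + 69 − 1 = 173.
The reverse primer anneals to the top strand over positions 166–173, i.e. to GGGGAAGT.
Its sequence written 5'→3' is the reverse complement: ACTTCCCC.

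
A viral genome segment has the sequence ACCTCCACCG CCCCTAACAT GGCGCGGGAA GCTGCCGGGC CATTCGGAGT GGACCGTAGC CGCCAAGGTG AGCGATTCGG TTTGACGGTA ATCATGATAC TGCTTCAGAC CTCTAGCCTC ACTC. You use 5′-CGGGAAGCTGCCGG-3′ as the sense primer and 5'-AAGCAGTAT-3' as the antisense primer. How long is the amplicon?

81 bp

Scanning the template, CGGGAAGCTGCCGG occurs at positions 25–38; this primer anneals to the bottom strand there with its 3' end pointing downstream.
Taking the reverse complement of AAGCAGTAT gives ATACTGCTT, found at positions 97–105 on the template; the primer anneals here to the top strand with its 3' end pointing upstream.
Amplicon spans positions 25–105: 81 bp.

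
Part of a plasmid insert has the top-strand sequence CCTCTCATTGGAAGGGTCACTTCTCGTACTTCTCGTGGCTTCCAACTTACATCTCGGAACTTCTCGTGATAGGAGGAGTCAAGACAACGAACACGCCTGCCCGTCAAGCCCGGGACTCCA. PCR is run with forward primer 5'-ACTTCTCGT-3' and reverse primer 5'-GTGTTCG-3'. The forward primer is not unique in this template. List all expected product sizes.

76 bp, 67 bp, 36 bp

The forward primer ACTTCTCGT matches the top strand at positions 19–27, 28–36, 59–67.
The reverse primer's reverse complement is CGAACAC, matching at positions 88–94.
Each forward site pairs with the reverse site to give a product ending at position 94: sizes 76, 67, 36 bp.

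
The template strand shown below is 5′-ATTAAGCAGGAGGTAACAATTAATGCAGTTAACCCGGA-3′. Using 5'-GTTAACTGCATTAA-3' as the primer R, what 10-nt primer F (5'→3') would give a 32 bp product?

The reverse primer's reverse complement TTAATGCAGTTAAC matches the template at positions 20–33, so the product ends at position 33.
A 32 bp product then starts at position 33 − 32 + 1 = 2.
The forward primer is identical to the top strand there: TTAAGCAGGA.

5'-TTAAGCAGGA-3'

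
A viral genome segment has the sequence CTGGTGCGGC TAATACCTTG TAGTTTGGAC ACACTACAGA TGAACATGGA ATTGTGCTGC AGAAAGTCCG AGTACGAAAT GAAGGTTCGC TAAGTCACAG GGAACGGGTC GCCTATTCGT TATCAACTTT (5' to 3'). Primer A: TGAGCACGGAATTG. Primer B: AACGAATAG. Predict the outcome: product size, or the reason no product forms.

No product — primer A has no binding site in the template.

Primer A (TGAGCACGGAATTG) does not match the top strand, and its reverse complement CAATTCCGTGCTCA does not match either.
With no annealing site for primer A, no amplification occurs.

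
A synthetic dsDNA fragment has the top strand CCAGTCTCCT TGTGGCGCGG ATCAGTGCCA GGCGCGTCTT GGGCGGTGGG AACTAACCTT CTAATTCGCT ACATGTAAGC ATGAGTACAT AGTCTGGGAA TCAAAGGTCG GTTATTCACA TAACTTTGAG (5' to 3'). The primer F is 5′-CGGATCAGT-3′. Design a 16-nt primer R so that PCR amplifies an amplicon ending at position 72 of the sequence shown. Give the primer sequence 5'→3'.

5'-GTAGCGAATTAGAAGG-3'

The forward primer binds at positions 18–26; the product's 3' end on the top strand is position 72.
The reverse primer anneals to the top strand over positions 57–72, i.e. to CCTTCTAATTCGCTAC.
Its sequence written 5'→3' is the reverse complement: GTAGCGAATTAGAAGG.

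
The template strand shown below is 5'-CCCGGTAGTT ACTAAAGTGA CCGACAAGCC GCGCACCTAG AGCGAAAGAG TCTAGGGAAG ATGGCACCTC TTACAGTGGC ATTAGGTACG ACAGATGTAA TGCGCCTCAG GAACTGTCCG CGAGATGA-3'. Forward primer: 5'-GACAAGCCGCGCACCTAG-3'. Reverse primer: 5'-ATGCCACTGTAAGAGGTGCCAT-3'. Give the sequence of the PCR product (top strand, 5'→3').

Forward primer GACAAGCCGCGCACCTAG is found on the top strand at positions 23–40.
Taking the reverse complement of ATGCCACTGTAAGAGGTGCCAT gives ATGGCACCTCTTACAGTGGCAT, found at positions 61–82 on the template; the primer anneals here to the top strand with its 3' end pointing upstream.
The product is the template from position 23 through 82 (60 bp).

5'-GACAAGCCGCGCACCTAGAGCGAAAGAGTCTAGGGAAGATGGCACCTCTTACAGTGGCAT-3'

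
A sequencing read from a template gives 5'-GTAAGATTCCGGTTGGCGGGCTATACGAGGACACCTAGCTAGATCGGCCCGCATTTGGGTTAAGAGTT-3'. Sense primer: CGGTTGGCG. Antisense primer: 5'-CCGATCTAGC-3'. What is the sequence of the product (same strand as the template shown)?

Scanning the template, CGGTTGGCG occurs at positions 10–18; this primer anneals to the bottom strand there with its 3' end pointing downstream.
Taking the reverse complement of CCGATCTAGC gives GCTAGATCGG, found at positions 38–47 on the template; the primer anneals here to the top strand with its 3' end pointing upstream.
The product is the template from position 10 through 47 (38 bp).

5'-CGGTTGGCGGGCTATACGAGGACACCTAGCTAGATCGG-3'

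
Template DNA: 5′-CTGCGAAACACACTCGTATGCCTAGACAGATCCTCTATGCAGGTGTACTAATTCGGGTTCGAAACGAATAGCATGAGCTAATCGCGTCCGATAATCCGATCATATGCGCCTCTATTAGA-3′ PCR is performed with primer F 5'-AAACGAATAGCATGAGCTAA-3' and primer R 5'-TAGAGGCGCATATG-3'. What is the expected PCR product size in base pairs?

53 bp

Scanning the template, AAACGAATAGCATGAGCTAA occurs at positions 62–81; this primer anneals to the bottom strand there with its 3' end pointing downstream.
Reverse complement of the reverse primer: CATATGCGCCTCTA. This occurs on the top strand at positions 101–114.
The product runs from position 62 to position 114, so its length is 114 − 62 + 1 = 53 bp.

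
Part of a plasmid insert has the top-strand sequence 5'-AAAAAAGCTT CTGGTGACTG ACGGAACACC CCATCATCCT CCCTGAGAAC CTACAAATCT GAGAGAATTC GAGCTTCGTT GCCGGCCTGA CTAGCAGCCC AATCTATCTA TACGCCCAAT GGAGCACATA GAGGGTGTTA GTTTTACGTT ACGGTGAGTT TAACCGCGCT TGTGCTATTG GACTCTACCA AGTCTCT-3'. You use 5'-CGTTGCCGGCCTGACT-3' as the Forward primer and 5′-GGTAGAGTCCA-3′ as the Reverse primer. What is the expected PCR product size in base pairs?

Scanning the template, CGTTGCCGGCCTGACT occurs at positions 77–92; this primer anneals to the bottom strand there with its 3' end pointing downstream.
Reverse complement of the reverse primer: TGGACTCTACC. This occurs on the top strand at positions 179–189.
Product length = (reverse-primer end) − (forward-primer start) + 1 = 189 − 77 + 1 = 113 bp.

113 bp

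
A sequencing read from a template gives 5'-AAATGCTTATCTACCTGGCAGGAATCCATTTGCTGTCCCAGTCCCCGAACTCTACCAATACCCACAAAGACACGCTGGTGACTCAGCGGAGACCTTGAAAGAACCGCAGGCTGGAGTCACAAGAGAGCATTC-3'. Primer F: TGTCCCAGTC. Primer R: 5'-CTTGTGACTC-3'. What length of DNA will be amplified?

The forward primer matches the template at positions 34–43.
Taking the reverse complement of CTTGTGACTC gives GAGTCACAAG, found at positions 114–123 on the template; the primer anneals here to the top strand with its 3' end pointing upstream.
The product runs from position 34 to position 123, so its length is 123 − 34 + 1 = 90 bp.

90 bp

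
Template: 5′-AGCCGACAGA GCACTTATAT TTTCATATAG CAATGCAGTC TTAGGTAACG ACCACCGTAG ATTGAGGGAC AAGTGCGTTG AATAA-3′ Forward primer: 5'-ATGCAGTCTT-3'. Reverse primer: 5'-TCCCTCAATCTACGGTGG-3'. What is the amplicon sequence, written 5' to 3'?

Forward primer ATGCAGTCTT is found on the top strand at positions 33–42.
Reverse complement of the reverse primer: CCACCGTAGATTGAGGGA. This occurs on the top strand at positions 52–69.
The product is the template from position 33 through 69 (37 bp).

5'-ATGCAGTCTTAGGTAACGACCACCGTAGATTGAGGGA-3'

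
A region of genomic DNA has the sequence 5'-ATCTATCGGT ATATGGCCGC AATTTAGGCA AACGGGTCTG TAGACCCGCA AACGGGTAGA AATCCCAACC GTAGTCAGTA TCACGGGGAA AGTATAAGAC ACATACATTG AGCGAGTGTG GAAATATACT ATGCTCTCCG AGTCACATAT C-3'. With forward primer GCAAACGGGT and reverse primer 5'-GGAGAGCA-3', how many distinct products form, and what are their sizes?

Two products: 112 bp, 92 bp

The forward primer GCAAACGGGT matches the top strand at positions 28–37, 48–57.
The reverse primer's reverse complement is TGCTCTCC, matching at positions 132–139.
Each forward site pairs with the reverse site to give a product ending at position 139: sizes 112, 92 bp.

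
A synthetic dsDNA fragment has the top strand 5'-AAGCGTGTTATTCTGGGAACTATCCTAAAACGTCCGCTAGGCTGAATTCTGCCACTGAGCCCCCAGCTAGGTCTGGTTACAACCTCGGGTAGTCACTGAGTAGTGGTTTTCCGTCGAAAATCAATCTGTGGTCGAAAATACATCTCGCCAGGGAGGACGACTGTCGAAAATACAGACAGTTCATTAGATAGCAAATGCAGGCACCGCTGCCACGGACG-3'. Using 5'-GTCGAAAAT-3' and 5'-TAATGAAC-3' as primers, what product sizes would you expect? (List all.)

74 bp, 56 bp, 24 bp

The forward primer GTCGAAAAT matches the top strand at positions 113–121, 131–139, 163–171.
The reverse primer's reverse complement is GTTCATTA, matching at positions 179–186.
Each forward site pairs with the reverse site to give a product ending at position 186: sizes 74, 56, 24 bp.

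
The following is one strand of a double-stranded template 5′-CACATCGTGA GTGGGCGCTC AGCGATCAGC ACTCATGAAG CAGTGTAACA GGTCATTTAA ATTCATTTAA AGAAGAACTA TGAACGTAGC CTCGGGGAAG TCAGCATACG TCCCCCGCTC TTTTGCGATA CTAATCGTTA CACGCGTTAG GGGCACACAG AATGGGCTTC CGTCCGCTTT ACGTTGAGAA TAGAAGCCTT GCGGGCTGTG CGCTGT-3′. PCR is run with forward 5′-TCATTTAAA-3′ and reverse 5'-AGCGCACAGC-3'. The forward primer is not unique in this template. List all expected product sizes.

162 bp, 152 bp

The forward primer TCATTTAAA matches the top strand at positions 53–61, 63–71.
The reverse primer's reverse complement is GCTGTGCGCT, matching at positions 205–214.
Each forward site pairs with the reverse site to give a product ending at position 214: sizes 162, 152 bp.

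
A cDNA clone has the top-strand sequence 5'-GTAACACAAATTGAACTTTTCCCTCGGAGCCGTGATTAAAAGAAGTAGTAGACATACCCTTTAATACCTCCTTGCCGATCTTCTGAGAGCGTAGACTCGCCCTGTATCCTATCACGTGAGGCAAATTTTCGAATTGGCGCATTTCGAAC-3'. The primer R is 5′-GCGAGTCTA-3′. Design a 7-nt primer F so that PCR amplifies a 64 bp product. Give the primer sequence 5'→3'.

The reverse primer's reverse complement TAGACTCGC matches the template at positions 92–100, so the product ends at position 100.
A 64 bp product then starts at position 100 − 64 + 1 = 37.
The forward primer is identical to the top strand there: TAAAAGA.

5'-TAAAAGA-3'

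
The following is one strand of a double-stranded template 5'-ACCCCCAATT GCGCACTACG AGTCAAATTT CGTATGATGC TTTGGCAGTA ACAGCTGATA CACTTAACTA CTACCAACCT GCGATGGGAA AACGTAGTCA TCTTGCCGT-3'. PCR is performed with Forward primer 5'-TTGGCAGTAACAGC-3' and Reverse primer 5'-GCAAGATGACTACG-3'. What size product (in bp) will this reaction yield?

Scanning the template, TTGGCAGTAACAGC occurs at positions 42–55; this primer anneals to the bottom strand there with its 3' end pointing downstream.
Taking the reverse complement of GCAAGATGACTACG gives CGTAGTCATCTTGC, found at positions 93–106 on the template; the primer anneals here to the top strand with its 3' end pointing upstream.
Product length = (reverse-primer end) − (forward-primer start) + 1 = 106 − 42 + 1 = 65 bp.

65 bp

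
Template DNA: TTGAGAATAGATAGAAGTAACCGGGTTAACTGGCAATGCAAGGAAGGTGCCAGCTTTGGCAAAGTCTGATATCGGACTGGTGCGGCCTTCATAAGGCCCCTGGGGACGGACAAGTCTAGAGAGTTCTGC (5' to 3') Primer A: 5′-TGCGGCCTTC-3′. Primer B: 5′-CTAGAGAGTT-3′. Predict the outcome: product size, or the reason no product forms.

Primer A (TGCGGCCTTC) matches the top strand at positions 81–90 (3' end points downstream).
Primer B (CTAGAGAGTT) also matches the top strand directly, at positions 116–125 — its reverse complement AACTCTCTAG is not present.
Both primers anneal to the bottom strand with 3' ends pointing the same way, so neither can prime synthesis back toward the other.

No product — both primers anneal to the same strand and extend in the same direction.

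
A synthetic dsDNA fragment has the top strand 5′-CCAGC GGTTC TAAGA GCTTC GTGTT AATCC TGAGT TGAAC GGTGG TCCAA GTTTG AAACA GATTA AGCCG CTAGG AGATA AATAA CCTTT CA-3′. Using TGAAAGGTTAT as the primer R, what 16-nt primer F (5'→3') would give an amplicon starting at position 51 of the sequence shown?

5'-GTTTGAAACAGATTAA-3'

The reverse primer's reverse complement ATAACCTTTCA matches the template at positions 82–92; the product starts at position 51.
The forward primer is identical to the top strand over positions 51–66: GTTTGAAACAGATTAA.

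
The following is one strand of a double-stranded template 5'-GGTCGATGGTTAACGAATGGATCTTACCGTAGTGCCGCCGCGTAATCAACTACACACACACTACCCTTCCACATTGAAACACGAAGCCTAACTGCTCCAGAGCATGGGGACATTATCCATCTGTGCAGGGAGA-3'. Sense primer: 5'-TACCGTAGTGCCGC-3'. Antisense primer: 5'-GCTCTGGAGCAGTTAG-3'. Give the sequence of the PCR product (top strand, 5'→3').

5'-TACCGTAGTGCCGCCGCGTAATCAACTACACACACACTACCCTTCCACATTGAAACACGAAGCCTAACTGCTCCAGAGC-3'

Scanning the template, TACCGTAGTGCCGC occurs at positions 25–38; this primer anneals to the bottom strand there with its 3' end pointing downstream.
Taking the reverse complement of GCTCTGGAGCAGTTAG gives CTAACTGCTCCAGAGC, found at positions 88–103 on the template; the primer anneals here to the top strand with its 3' end pointing upstream.
The product is the template from position 25 through 103 (79 bp).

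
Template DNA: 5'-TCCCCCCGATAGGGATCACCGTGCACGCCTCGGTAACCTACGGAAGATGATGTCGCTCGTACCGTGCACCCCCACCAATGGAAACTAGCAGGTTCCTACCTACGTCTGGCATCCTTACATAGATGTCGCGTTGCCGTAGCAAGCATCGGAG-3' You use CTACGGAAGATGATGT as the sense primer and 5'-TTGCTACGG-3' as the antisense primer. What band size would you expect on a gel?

105 bp

Forward primer CTACGGAAGATGATGT is found on the top strand at positions 38–53.
The reverse primer's reverse complement is CCGTAGCAA, which matches the template at positions 134–142.
The product runs from position 38 to position 142, so its length is 142 − 38 + 1 = 105 bp.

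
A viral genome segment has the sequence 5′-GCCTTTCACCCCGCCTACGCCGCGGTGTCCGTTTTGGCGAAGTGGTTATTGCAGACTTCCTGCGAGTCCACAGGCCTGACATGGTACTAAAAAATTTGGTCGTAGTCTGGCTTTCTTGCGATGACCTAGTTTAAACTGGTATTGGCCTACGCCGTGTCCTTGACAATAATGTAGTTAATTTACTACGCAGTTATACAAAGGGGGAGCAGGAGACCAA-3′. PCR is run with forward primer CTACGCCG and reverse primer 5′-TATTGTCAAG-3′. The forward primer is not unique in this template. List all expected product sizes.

154 bp, 22 bp

The forward primer CTACGCCG matches the top strand at positions 15–22, 147–154.
The reverse primer's reverse complement is CTTGACAATA, matching at positions 159–168.
Each forward site pairs with the reverse site to give a product ending at position 168: sizes 154, 22 bp.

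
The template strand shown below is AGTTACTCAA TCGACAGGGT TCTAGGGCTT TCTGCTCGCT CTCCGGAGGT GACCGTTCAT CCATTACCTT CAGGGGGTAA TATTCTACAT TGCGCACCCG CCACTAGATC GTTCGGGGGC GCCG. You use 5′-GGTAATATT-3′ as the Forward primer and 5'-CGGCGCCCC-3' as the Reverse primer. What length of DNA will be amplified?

Scanning the template, GGTAATATT occurs at positions 76–84; this primer anneals to the bottom strand there with its 3' end pointing downstream.
Taking the reverse complement of CGGCGCCCC gives GGGGCGCCG, found at positions 116–124 on the template; the primer anneals here to the top strand with its 3' end pointing upstream.
Amplicon spans positions 76–124: 49 bp.

49 bp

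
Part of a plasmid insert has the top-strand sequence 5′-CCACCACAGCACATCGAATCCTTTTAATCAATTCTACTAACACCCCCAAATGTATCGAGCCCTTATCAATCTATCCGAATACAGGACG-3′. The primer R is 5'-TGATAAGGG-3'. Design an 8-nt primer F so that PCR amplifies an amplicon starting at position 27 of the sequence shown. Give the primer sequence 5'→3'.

The reverse primer's reverse complement CCCTTATCA matches the template at positions 60–68; the product starts at position 27.
The forward primer is identical to the top strand over positions 27–34: ATCAATTC.

5'-ATCAATTC-3'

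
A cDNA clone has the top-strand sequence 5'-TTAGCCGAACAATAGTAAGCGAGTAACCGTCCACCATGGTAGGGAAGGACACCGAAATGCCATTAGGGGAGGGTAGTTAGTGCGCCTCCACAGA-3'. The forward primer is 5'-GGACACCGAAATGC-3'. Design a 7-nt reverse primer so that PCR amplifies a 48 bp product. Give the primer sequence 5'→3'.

5'-TCTGTGG-3'

The forward primer binds at positions 47–60, so a 48 bp product ends at position 47 + 48 − 1 = 94.
The reverse primer anneals to the top strand over positions 88–94, i.e. to CCACAGA.
Its sequence written 5'→3' is the reverse complement: TCTGTGG.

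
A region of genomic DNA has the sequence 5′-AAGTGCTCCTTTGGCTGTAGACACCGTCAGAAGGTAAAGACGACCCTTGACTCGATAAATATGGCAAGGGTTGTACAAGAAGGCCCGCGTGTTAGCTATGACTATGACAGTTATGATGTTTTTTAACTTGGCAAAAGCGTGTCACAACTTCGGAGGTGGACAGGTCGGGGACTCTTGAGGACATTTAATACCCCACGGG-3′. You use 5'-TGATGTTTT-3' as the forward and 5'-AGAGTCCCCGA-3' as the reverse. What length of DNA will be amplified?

Scanning the template, TGATGTTTT occurs at positions 114–122; this primer anneals to the bottom strand there with its 3' end pointing downstream.
The reverse primer's reverse complement is TCGGGGACTCT, which matches the template at positions 165–175.
Amplicon spans positions 114–175: 62 bp.

62 bp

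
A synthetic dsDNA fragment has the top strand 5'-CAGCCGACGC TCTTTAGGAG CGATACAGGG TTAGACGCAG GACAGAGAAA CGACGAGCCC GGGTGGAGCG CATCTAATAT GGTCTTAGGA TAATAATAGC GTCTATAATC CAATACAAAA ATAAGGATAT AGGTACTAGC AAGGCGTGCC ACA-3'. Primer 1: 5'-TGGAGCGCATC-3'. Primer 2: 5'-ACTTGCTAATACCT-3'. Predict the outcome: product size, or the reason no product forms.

Primer 2 (ACTTGCTAATACCT) does not match the top strand, and its reverse complement AGGTATTAGCAAGT does not match either.
With no annealing site for primer 2, no amplification occurs.

No product — primer 2 has no binding site in the template.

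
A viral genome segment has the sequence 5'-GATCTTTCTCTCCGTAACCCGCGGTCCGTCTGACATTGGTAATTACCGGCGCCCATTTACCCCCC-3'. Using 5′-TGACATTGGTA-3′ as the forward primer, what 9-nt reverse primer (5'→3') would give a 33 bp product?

The forward primer binds at positions 31–41, so a 33 bp product ends at position 31 + 33 − 1 = 63.
The reverse primer anneals to the top strand over positions 55–63, i.e. to ATTTACCCC.
Its sequence written 5'→3' is the reverse complement: GGGGTAAAT.

5'-GGGGTAAAT-3'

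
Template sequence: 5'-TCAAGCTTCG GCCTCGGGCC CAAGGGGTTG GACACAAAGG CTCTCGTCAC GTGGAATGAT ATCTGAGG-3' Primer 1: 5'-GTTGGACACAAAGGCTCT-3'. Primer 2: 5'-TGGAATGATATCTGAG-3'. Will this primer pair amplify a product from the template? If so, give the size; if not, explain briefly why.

No product — both primers anneal to the same strand and extend in the same direction.

Primer 1 (GTTGGACACAAAGGCTCT) matches the top strand at positions 27–44 (3' end points downstream).
Primer 2 (TGGAATGATATCTGAG) also matches the top strand directly, at positions 52–67 — its reverse complement CTCAGATATCATTCCA is not present.
Both primers anneal to the bottom strand with 3' ends pointing the same way, so neither can prime synthesis back toward the other.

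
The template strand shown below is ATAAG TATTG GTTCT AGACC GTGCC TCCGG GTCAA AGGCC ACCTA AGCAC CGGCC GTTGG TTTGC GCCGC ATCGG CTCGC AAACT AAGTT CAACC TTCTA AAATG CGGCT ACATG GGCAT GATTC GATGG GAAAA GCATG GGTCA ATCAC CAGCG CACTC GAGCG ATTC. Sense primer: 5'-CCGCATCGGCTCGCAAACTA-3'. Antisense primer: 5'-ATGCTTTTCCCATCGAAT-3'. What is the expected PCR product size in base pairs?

The forward primer matches the template at positions 67–86.
The reverse primer's reverse complement is ATTCGATGGGAAAAGCAT, which matches the template at positions 122–139.
Amplicon spans positions 67–139: 73 bp.

73 bp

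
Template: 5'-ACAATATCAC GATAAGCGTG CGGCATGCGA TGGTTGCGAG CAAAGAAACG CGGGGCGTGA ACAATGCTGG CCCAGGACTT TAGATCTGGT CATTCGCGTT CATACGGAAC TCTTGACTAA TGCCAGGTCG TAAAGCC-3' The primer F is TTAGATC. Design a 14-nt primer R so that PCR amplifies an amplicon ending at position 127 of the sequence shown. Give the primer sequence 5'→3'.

5'-CCTGGCATTAGTCA-3'

The forward primer binds at positions 80–86; the product's 3' end on the top strand is position 127.
The reverse primer anneals to the top strand over positions 114–127, i.e. to TGACTAATGCCAGG.
Its sequence written 5'→3' is the reverse complement: CCTGGCATTAGTCA.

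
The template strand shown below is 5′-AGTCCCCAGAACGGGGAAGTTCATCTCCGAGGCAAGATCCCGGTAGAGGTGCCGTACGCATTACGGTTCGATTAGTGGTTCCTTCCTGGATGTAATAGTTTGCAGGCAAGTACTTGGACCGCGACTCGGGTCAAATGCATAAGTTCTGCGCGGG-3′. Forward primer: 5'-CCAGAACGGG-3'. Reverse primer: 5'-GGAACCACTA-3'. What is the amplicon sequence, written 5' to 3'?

Forward primer CCAGAACGGG is found on the top strand at positions 6–15.
Taking the reverse complement of GGAACCACTA gives TAGTGGTTCC, found at positions 73–82 on the template; the primer anneals here to the top strand with its 3' end pointing upstream.
The product is the template from position 6 through 82 (77 bp).

5'-CCAGAACGGGGAAGTTCATCTCCGAGGCAAGATCCCGGTAGAGGTGCCGTACGCATTACGGTTCGATTAGTGGTTCC-3'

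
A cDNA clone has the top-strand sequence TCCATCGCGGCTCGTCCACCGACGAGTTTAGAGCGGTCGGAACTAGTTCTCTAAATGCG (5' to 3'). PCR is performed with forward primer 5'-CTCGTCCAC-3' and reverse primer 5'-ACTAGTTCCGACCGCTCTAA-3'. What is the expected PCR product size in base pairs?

37 bp

The forward primer matches the template at positions 11–19.
The reverse primer's reverse complement is TTAGAGCGGTCGGAACTAGT, which matches the template at positions 28–47.
Product length = (reverse-primer end) − (forward-primer start) + 1 = 47 − 11 + 1 = 37 bp.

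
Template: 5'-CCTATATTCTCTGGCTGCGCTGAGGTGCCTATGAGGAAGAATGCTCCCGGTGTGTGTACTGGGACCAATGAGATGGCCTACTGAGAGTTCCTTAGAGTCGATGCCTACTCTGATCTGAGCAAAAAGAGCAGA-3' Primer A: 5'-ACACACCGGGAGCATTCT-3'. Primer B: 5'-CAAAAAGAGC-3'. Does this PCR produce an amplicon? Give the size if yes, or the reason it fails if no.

Primer A (ACACACCGGGAGCATTCT) has reverse complement AGAATGCTCCCGGTGTGT, which matches the top strand at positions 38–55; primer A anneals to the top strand there with its 3' end pointing upstream toward position 38.
Primer B (CAAAAAGAGC) matches the top strand directly at positions 120–129; it anneals to the bottom strand with its 3' end pointing downstream toward position 129.
The 3' ends diverge (primer A extends toward position 1, primer B toward position 132), so the primers never converge on a shared product.

No product — the primers' 3' ends point away from each other.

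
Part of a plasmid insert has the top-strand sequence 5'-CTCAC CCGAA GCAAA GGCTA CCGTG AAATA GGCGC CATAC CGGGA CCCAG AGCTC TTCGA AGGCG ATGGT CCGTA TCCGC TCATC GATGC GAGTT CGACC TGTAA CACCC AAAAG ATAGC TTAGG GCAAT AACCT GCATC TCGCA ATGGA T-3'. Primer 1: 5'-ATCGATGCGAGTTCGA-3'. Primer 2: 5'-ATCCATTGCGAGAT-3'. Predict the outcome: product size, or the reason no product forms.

Primer 1 (ATCGATGCGAGTTCGA) matches the top strand at positions 83–98; it acts as a forward primer.
Primer 2's reverse complement is ATCTCGCAATGGAT, matching the top strand at positions 138–151; it acts as a reverse primer.
The 3' ends face each other across positions 83–151, giving a 69 bp product.

Yes — a 69 bp product.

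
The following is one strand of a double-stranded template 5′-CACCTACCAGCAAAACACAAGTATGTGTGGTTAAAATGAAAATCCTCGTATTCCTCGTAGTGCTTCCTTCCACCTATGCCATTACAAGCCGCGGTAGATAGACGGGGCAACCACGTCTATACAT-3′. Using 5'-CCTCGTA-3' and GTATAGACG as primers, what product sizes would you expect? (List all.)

The forward primer CCTCGTA matches the top strand at positions 44–50, 53–59.
The reverse primer's reverse complement is CGTCTATAC, matching at positions 114–122.
Each forward site pairs with the reverse site to give a product ending at position 122: sizes 79, 70 bp.

79 bp, 70 bp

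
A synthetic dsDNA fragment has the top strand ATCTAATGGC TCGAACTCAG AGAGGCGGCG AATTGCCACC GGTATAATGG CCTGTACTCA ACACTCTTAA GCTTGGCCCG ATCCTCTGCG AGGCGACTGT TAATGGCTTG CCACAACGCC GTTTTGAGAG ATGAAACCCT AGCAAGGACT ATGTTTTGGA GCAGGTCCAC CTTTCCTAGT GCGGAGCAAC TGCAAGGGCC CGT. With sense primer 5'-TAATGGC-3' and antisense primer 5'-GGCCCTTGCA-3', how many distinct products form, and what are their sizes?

The forward primer TAATGGC matches the top strand at positions 4–10, 45–51, 101–107.
The reverse primer's reverse complement is TGCAAGGGCC, matching at positions 191–200.
Each forward site pairs with the reverse site to give a product ending at position 200: sizes 197, 156, 100 bp.

Three products: 197 bp, 156 bp, 100 bp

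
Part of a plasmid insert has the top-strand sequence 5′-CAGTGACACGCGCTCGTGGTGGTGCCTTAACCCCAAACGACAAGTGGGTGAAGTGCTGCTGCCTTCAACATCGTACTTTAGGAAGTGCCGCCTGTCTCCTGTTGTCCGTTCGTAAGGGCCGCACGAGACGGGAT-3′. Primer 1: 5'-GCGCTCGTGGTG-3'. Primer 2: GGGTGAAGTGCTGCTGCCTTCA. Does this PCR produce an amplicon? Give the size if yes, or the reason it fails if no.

Primer 1 (GCGCTCGTGGTG) matches the top strand at positions 10–21 (3' end points downstream).
Primer 2 (GGGTGAAGTGCTGCTGCCTTCA) also matches the top strand directly, at positions 46–67 — its reverse complement TGAAGGCAGCAGCACTTCACCC is not present.
Both primers anneal to the bottom strand with 3' ends pointing the same way, so neither can prime synthesis back toward the other.

No product — both primers anneal to the same strand and extend in the same direction.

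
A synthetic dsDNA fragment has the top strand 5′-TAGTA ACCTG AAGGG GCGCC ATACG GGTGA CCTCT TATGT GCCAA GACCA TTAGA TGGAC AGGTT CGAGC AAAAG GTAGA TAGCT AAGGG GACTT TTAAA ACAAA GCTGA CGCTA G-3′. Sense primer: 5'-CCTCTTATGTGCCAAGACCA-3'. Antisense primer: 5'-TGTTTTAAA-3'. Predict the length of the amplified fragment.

The forward primer matches the template at positions 31–50.
The reverse primer's reverse complement is TTTAAAACA, which matches the template at positions 95–103.
The product runs from position 31 to position 103, so its length is 103 − 31 + 1 = 73 bp.

73 bp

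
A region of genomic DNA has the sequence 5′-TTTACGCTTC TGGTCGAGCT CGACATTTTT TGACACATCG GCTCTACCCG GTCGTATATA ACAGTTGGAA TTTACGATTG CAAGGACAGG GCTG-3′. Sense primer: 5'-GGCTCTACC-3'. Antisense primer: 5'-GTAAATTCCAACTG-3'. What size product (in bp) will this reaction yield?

Scanning the template, GGCTCTACC occurs at positions 40–48; this primer anneals to the bottom strand there with its 3' end pointing downstream.
The reverse primer's reverse complement is CAGTTGGAATTTAC, which matches the template at positions 62–75.
Product length = (reverse-primer end) − (forward-primer start) + 1 = 75 − 40 + 1 = 36 bp.

36 bp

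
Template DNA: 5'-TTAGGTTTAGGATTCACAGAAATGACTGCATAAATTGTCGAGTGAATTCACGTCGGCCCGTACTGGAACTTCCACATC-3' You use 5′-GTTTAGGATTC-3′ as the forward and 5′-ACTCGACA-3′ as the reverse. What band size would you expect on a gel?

The forward primer matches the template at positions 5–15.
Taking the reverse complement of ACTCGACA gives TGTCGAGT, found at positions 36–43 on the template; the primer anneals here to the top strand with its 3' end pointing upstream.
Amplicon spans positions 5–43: 39 bp.

39 bp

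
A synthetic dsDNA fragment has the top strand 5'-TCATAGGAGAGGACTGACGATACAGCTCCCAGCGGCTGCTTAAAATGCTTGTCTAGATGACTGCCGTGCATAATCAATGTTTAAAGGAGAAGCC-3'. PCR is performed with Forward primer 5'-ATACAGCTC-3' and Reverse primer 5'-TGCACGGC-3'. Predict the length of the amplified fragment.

51 bp

The forward primer matches the template at positions 20–28.
Taking the reverse complement of TGCACGGC gives GCCGTGCA, found at positions 63–70 on the template; the primer anneals here to the top strand with its 3' end pointing upstream.
Amplicon spans positions 20–70: 51 bp.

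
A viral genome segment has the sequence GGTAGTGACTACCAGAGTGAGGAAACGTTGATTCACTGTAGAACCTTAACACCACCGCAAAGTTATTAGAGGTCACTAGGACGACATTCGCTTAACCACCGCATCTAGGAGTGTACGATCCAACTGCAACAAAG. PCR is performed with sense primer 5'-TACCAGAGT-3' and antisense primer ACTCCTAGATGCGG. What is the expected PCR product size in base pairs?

The forward primer matches the template at positions 10–18.
Reverse complement of the reverse primer: CCGCATCTAGGAGT. This occurs on the top strand at positions 99–112.
Product length = (reverse-primer end) − (forward-primer start) + 1 = 112 − 10 + 1 = 103 bp.

103 bp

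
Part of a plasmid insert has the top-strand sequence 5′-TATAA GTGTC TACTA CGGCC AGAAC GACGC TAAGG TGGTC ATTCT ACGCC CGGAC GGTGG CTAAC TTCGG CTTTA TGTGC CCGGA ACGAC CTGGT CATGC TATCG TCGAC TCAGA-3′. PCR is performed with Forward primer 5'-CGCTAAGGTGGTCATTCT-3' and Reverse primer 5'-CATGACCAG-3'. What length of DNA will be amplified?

72 bp

Forward primer CGCTAAGGTGGTCATTCT is found on the top strand at positions 28–45.
Taking the reverse complement of CATGACCAG gives CTGGTCATG, found at positions 91–99 on the template; the primer anneals here to the top strand with its 3' end pointing upstream.
The product runs from position 28 to position 99, so its length is 99 − 28 + 1 = 72 bp.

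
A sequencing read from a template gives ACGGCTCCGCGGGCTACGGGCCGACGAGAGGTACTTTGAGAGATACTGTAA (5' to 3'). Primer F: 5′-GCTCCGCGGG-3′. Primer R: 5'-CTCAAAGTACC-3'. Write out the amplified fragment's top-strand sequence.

5'-GCTCCGCGGGCTACGGGCCGACGAGAGGTACTTTGAG-3'

Scanning the template, GCTCCGCGGG occurs at positions 4–13; this primer anneals to the bottom strand there with its 3' end pointing downstream.
Reverse complement of the reverse primer: GGTACTTTGAG. This occurs on the top strand at positions 30–40.
The product is the template from position 4 through 40 (37 bp).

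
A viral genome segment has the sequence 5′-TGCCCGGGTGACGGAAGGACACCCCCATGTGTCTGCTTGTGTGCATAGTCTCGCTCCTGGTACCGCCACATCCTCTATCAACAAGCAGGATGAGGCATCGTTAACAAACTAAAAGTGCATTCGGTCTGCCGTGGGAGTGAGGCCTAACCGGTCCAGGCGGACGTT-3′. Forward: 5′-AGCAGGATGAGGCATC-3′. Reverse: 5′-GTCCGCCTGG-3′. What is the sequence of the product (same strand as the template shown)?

5'-AGCAGGATGAGGCATCGTTAACAAACTAAAAGTGCATTCGGTCTGCCGTGGGAGTGAGGCCTAACCGGTCCAGGCGGAC-3'

The forward primer matches the template at positions 84–99.
The reverse primer's reverse complement is CCAGGCGGAC, which matches the template at positions 153–162.
The product is the template from position 84 through 162 (79 bp).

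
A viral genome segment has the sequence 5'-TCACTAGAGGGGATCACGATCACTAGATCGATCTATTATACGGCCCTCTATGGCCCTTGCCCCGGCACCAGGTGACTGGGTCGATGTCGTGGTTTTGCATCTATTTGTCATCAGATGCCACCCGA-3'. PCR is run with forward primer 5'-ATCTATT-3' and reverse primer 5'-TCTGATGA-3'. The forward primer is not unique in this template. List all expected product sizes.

The forward primer ATCTATT matches the top strand at positions 31–37, 99–105.
The reverse primer's reverse complement is TCATCAGA, matching at positions 108–115.
Each forward site pairs with the reverse site to give a product ending at position 115: sizes 85, 17 bp.

85 bp, 17 bp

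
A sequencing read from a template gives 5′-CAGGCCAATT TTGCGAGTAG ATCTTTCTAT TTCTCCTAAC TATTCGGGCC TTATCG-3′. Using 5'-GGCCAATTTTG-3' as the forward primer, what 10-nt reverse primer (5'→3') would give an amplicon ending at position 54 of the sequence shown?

5'-ATAAGGCCCG-3'

The forward primer binds at positions 3–13; the product's 3' end on the top strand is position 54.
The reverse primer anneals to the top strand over positions 45–54, i.e. to CGGGCCTTAT.
Its sequence written 5'→3' is the reverse complement: ATAAGGCCCG.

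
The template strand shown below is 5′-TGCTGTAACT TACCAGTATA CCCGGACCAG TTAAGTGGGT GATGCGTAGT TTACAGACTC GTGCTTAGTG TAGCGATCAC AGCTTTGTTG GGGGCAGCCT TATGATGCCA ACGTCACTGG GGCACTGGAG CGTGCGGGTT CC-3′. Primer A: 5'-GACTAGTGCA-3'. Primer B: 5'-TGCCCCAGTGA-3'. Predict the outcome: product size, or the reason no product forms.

No product — primer A has no binding site in the template.

Primer A (GACTAGTGCA) does not match the top strand, and its reverse complement TGCACTAGTC does not match either.
With no annealing site for primer A, no amplification occurs.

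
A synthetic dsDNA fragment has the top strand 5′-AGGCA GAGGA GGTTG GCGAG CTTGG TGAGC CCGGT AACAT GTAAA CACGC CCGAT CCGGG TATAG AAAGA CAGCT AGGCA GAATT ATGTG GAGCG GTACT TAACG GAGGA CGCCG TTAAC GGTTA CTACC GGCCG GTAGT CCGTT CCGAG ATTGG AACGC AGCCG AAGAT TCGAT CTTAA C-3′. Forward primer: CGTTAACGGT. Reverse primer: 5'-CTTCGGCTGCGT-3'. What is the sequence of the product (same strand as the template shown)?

Forward primer CGTTAACGGT is found on the top strand at positions 114–123.
Reverse complement of the reverse primer: ACGCAGCCGAAG. This occurs on the top strand at positions 157–168.
The product is the template from position 114 through 168 (55 bp).

5'-CGTTAACGGTTACTACCGGCCGGTAGTCCGTTCCGAGATTGGAACGCAGCCGAAG-3'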